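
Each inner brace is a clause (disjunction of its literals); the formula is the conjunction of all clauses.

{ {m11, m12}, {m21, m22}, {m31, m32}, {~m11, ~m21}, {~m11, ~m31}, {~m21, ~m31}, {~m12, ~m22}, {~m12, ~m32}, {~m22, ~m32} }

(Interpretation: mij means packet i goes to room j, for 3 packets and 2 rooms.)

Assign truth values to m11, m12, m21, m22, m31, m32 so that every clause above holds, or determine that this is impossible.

UNSATISFIABLE

Branch on m11: set m11 = 1.
The clause (~m21) is unit, so m21 = 0.
The clause (m22) is unit, so m22 = 1.
The clause (~m31) is unit, so m31 = 0.
The clause (m32) is unit, so m32 = 1.
Now (~m32) is unsatisfied and unit — conflict.
So m11 must be the other value — set m11 = 0.
The clause (m12) is unit, so m12 = 1.
The clause (~m22) is unit, so m22 = 0.
The clause (m21) is unit, so m21 = 1.
The clause (~m31) is unit, so m31 = 0.
The clause (m32) is unit, so m32 = 1.
Now (~m32) is unsatisfied and unit — conflict.
Both values of m11 lead to a conflict.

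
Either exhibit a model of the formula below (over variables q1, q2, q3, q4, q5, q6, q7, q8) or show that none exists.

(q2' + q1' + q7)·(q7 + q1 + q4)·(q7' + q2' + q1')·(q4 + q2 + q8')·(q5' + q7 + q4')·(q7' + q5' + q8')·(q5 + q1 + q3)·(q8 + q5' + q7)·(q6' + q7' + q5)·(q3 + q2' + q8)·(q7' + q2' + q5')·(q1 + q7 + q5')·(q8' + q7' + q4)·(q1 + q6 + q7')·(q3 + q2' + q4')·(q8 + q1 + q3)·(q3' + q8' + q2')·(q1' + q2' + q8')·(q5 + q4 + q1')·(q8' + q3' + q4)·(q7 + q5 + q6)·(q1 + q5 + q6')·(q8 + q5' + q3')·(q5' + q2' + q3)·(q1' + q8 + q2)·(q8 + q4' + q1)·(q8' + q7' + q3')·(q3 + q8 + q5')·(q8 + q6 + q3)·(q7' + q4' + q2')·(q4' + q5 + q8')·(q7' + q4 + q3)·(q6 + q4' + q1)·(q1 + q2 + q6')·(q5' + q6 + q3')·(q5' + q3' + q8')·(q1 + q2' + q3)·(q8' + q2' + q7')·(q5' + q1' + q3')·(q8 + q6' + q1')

Suppose q2 = 0.
Suppose q4 = 1.
Suppose q5 = 0.
Unit clause (q8') forces q8 = 0.
Unit clause (q1') forces q1 = 0.
Now (q1) is unsatisfied and unit — conflict.
Backtrack on q5: now try q5 = 1.
Unit clause (q7) forces q7 = 1.
Unit clause (q8') forces q8 = 0.
Unit clause (q3') forces q3 = 0.
Now (q3) is unsatisfied and unit — conflict.
Neither q5 = 1 nor q5 = 0 works.
Backtrack on q4: now try q4 = 0.
Unit clause (q8') forces q8 = 0.
Unit clause (q1') forces q1 = 0.
Unit clause (q7) forces q7 = 1.
Unit clause (q6) forces q6 = 1.
Now (q6') is unsatisfied and unit — conflict.
Neither q4 = 1 nor q4 = 0 works.
Backtrack on q2: now try q2 = 1.
Suppose q1 = 0.
Unit clause (q3) forces q3 = 1.
Unit clause (q8') forces q8 = 0.
Unit clause (q5') forces q5 = 0.
Unit clause (q6') forces q6 = 0.
Unit clause (q7') forces q7 = 0.
Now (q7) is unsatisfied and unit — conflict.
Backtrack on q1: now try q1 = 1.
Unit clause (q7) forces q7 = 1.
Now (q7') is unsatisfied and unit — conflict.
Neither q1 = 1 nor q1 = 0 works.
Neither q2 = 1 nor q2 = 0 works.

UNSATISFIABLE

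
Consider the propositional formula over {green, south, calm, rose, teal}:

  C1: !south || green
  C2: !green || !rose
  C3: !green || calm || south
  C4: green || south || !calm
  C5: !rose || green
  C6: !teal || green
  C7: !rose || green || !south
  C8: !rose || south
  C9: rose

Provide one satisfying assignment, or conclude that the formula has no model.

Unit clause (rose) forces rose = true.
Unit clause (!green) forces green = false.
But (green) is also a unit clause — contradiction.

UNSATISFIABLE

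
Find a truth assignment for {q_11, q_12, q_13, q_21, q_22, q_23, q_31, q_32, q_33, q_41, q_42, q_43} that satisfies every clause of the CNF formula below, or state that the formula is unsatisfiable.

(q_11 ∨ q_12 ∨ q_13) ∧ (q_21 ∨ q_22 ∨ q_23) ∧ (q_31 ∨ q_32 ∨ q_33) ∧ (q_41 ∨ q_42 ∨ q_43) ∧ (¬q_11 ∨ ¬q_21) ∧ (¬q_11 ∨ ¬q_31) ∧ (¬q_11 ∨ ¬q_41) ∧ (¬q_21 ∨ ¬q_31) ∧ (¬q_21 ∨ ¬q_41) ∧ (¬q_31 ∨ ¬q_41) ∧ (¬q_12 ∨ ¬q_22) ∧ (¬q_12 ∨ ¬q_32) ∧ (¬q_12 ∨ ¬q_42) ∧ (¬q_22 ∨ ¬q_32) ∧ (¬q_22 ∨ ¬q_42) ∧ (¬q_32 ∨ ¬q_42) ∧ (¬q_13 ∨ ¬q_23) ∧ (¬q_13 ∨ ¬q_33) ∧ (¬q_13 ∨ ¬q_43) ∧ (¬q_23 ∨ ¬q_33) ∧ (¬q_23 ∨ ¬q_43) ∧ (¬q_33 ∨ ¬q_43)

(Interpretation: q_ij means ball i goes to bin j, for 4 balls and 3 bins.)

UNSATISFIABLE

Try q_11 = False.
Try q_12 = True.
From the singleton clause (¬q_22), q_22 = False.
From the singleton clause (¬q_32), q_32 = False.
From the singleton clause (¬q_42), q_42 = False.
Try q_21 = True.
From the singleton clause (¬q_31), q_31 = False.
From the singleton clause (q_33), q_33 = True.
From the singleton clause (¬q_41), q_41 = False.
From the singleton clause (q_43), q_43 = True.
Now (¬q_43) is unsatisfied and unit — conflict.
Backtrack on q_21: now try q_21 = False.
From the singleton clause (q_23), q_23 = True.
From the singleton clause (¬q_13), q_13 = False.
From the singleton clause (¬q_33), q_33 = False.
From the singleton clause (q_31), q_31 = True.
From the singleton clause (¬q_41), q_41 = False.
From the singleton clause (q_43), q_43 = True.
Now (¬q_43) is unsatisfied and unit — conflict.
Both values of q_21 lead to a conflict.
Backtrack on q_12: now try q_12 = False.
From the singleton clause (q_13), q_13 = True.
From the singleton clause (¬q_23), q_23 = False.
From the singleton clause (¬q_33), q_33 = False.
From the singleton clause (¬q_43), q_43 = False.
Try q_21 = True.
From the singleton clause (¬q_31), q_31 = False.
From the singleton clause (q_32), q_32 = True.
From the singleton clause (¬q_41), q_41 = False.
From the singleton clause (q_42), q_42 = True.
Now (¬q_42) is unsatisfied and unit — conflict.
Backtrack on q_21: now try q_21 = False.
From the singleton clause (q_22), q_22 = True.
From the singleton clause (¬q_32), q_32 = False.
From the singleton clause (q_31), q_31 = True.
From the singleton clause (¬q_41), q_41 = False.
From the singleton clause (q_42), q_42 = True.
Now (¬q_42) is unsatisfied and unit — conflict.
Both values of q_21 lead to a conflict.
Both values of q_12 lead to a conflict.
Backtrack on q_11: now try q_11 = True.
From the singleton clause (¬q_21), q_21 = False.
From the singleton clause (¬q_31), q_31 = False.
From the singleton clause (¬q_41), q_41 = False.
Try q_22 = True.
From the singleton clause (¬q_12), q_12 = False.
From the singleton clause (¬q_32), q_32 = False.
From the singleton clause (q_33), q_33 = True.
From the singleton clause (¬q_42), q_42 = False.
From the singleton clause (q_43), q_43 = True.
Now (¬q_43) is unsatisfied and unit — conflict.
Backtrack on q_22: now try q_22 = False.
From the singleton clause (q_23), q_23 = True.
From the singleton clause (¬q_13), q_13 = False.
From the singleton clause (¬q_33), q_33 = False.
From the singleton clause (q_32), q_32 = True.
From the singleton clause (¬q_12), q_12 = False.
From the singleton clause (¬q_42), q_42 = False.
From the singleton clause (q_43), q_43 = True.
Now (¬q_43) is unsatisfied and unit — conflict.
Both values of q_22 lead to a conflict.
Both values of q_11 lead to a conflict.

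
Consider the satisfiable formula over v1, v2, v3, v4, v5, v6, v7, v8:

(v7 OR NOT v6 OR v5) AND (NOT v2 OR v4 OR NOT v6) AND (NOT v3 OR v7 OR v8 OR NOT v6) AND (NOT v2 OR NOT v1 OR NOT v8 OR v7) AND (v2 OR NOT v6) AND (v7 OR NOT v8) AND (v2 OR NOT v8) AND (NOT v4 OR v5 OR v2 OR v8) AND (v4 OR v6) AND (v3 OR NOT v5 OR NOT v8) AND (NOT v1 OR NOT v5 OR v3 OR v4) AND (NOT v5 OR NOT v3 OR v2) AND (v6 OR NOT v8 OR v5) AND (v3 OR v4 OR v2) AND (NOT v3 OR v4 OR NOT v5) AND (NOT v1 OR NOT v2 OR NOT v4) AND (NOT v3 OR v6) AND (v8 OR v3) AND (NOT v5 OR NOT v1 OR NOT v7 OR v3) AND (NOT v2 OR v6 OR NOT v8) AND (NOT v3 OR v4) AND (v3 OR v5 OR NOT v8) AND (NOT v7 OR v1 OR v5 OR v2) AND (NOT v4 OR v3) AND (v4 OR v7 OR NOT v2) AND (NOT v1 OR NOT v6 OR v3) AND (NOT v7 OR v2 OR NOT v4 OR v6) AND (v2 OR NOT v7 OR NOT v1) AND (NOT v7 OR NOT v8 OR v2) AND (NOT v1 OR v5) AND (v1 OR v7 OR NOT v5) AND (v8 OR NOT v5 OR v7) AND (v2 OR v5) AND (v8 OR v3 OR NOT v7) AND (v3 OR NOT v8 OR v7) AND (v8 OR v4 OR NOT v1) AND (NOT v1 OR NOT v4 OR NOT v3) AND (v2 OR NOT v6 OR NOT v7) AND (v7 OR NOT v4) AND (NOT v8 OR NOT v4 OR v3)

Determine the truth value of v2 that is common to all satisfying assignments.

True

Suppose v2 = false.
Unit clause (NOT v6) forces v6 = false.
Unit clause (NOT v8) forces v8 = false.
Unit clause (v4) forces v4 = true.
Unit clause (v5) forces v5 = true.
Unit clause (NOT v3) forces v3 = false.
Now (v3) is unsatisfied and unit — conflict.
So every satisfying assignment has v2 = True.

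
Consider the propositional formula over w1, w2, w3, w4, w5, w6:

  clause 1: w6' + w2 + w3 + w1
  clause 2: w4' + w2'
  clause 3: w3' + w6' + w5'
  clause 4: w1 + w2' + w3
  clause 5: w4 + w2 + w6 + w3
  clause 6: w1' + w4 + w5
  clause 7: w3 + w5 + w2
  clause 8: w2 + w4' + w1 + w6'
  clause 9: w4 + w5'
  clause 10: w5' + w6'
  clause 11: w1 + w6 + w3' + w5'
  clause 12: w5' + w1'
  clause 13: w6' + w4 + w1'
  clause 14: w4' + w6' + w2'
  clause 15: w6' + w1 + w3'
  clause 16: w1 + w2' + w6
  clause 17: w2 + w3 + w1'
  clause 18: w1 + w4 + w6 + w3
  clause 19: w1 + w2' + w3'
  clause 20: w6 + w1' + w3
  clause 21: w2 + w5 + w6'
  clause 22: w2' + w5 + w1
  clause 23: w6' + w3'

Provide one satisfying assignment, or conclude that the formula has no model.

w1: 0, w2: 0, w3: 1, w4: 0, w5: 0, w6: 0

Try w4 = 0.
Unit clause (w5') forces w5 = 0.
Unit clause (w1') forces w1 = 0.
Unit clause (w2') forces w2 = 0.
Unit clause (w3) forces w3 = 1.
Unit clause (w6') forces w6 = 0.
This assignment satisfies each clause.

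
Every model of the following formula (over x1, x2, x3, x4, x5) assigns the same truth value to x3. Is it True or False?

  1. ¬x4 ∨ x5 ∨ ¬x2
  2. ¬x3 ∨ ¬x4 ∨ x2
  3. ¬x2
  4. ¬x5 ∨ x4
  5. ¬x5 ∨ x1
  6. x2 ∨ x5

Suppose x3 = True.
Unit clause (¬x2) forces x2 = False.
Unit clause (¬x4) forces x4 = False.
Unit clause (¬x5) forces x5 = False.
Now (x5) is unsatisfied and unit — conflict.
So every satisfying assignment has x3 = False.

False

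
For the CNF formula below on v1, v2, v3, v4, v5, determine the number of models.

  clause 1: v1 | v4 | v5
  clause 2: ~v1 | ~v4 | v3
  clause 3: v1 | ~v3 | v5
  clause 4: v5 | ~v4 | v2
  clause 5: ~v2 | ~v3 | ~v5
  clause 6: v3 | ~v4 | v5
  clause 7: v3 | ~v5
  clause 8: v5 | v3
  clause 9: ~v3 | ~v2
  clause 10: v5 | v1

5

There are 2^5 = 32 truth assignments over (v1, v2, v3, v4, v5).
Split on v1. With v1 = 1, the clauses containing v1 are satisfied and ~v1 drops from the rest; 3 of the 2^4 = 16 assignments to the other variables satisfy what remains.
With v1 = 0, by the same count on the reduced clause set, 2 assignments work.
Total: 3 + 2 = 5.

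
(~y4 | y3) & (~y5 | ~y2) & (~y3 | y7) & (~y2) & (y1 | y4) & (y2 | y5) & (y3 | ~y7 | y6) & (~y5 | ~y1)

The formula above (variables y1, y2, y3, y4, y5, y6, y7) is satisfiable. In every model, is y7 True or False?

True

Suppose y7 = 0.
Unit clause (~y3) forces y3 = 0.
Unit clause (~y4) forces y4 = 0.
Unit clause (~y2) forces y2 = 0.
Unit clause (y1) forces y1 = 1.
Unit clause (y5) forces y5 = 1.
Now (~y5) is unsatisfied and unit — conflict.
So every satisfying assignment has y7 = True.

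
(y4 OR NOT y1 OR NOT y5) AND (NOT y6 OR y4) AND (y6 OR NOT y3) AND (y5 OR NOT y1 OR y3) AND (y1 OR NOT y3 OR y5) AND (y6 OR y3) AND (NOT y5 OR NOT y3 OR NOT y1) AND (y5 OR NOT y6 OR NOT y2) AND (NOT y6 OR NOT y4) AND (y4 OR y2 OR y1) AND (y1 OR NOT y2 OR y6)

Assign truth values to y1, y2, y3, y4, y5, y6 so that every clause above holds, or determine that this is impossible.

Try y6 = false.
(NOT y3) alone gives y3 = false.
That conflicts with the unit clause (y3).
Undo y6 and try y6 = true.
(y4) alone gives y4 = true.
That conflicts with the unit clause (NOT y4).
Both values of y6 lead to a conflict.

UNSATISFIABLE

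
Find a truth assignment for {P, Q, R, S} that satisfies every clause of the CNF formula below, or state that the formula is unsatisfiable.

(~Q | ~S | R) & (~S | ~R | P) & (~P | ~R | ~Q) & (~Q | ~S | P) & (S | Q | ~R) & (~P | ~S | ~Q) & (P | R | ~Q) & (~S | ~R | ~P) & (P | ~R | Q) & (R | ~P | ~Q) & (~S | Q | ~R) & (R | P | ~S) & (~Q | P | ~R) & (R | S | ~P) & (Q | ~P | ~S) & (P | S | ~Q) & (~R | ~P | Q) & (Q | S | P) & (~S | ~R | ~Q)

UNSATISFIABLE

Case Q = 0:
Case S = 1:
From the singleton clause (~R), R = 0.
From the singleton clause (P), P = 1.
But (~P) is also a unit clause — contradiction.
Undo S and try S = 0.
From the singleton clause (~R), R = 0.
From the singleton clause (~P), P = 0.
But (P) is also a unit clause — contradiction.
Either choice for S ends in contradiction.
Undo Q and try Q = 1.
Case S = 0:
From the singleton clause (P), P = 1.
From the singleton clause (~R), R = 0.
But (R) is also a unit clause — contradiction.
Undo S and try S = 1.
From the singleton clause (R), R = 1.
But (~R) is also a unit clause — contradiction.
Either choice for S ends in contradiction.
Either choice for Q ends in contradiction.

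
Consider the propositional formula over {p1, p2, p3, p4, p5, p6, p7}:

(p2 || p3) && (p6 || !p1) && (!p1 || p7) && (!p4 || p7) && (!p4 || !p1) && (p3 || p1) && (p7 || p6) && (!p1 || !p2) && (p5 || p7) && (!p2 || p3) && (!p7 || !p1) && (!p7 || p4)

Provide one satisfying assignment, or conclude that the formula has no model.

p1: false,  p2: false,  p3: true,  p4: true,  p5: true,  p6: false,  p7: true

Suppose p2 = false.
Unit clause (p3) forces p3 = true.
Suppose p6 = false.
Unit clause (!p1) forces p1 = false.
Unit clause (p7) forces p7 = true.
Unit clause (p4) forces p4 = true.
Every clause is now satisfied; p5 is unconstrained.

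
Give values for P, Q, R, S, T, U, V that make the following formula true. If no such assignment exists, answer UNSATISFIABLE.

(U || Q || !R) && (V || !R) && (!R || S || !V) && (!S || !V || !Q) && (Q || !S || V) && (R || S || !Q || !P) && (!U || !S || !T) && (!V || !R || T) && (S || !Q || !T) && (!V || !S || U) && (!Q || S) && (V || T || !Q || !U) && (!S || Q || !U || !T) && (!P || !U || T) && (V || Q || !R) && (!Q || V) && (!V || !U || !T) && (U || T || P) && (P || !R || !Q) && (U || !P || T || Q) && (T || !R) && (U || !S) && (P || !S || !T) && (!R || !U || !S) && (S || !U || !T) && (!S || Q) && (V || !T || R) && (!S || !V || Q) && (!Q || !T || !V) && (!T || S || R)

Branch on V: set V = false.
Unit clause (!R) forces R = false.
Unit clause (!Q) forces Q = false.
Unit clause (!S) forces S = false.
Unit clause (!T) forces T = false.
Branch on P: set P = false.
Unit clause (U) forces U = true.
This assignment satisfies each clause.

P: false, Q: false, R: false, S: false, T: false, U: true, V: false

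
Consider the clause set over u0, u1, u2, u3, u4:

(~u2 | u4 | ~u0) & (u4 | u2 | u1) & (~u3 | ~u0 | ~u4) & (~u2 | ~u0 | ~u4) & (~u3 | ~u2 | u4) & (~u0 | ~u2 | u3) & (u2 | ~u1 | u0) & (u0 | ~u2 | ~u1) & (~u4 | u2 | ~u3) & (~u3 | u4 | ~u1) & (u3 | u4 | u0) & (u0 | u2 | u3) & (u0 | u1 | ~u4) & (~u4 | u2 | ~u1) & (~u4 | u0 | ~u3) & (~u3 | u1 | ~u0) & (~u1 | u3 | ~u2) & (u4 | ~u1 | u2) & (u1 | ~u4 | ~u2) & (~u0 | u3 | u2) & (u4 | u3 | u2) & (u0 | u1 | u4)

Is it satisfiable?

No

Try u2 = 0.
Try u4 = 1.
From the singleton clause (~u3), u3 = 0.
From the singleton clause (u0), u0 = 1.
That conflicts with the unit clause (~u0).
Backtrack on u4: now try u4 = 0.
From the singleton clause (u1), u1 = 1.
That conflicts with the unit clause (~u1).
Both values of u4 lead to a conflict.
Backtrack on u2: now try u2 = 1.
Try u4 = 1.
From the singleton clause (~u0), u0 = 0.
From the singleton clause (~u1), u1 = 0.
That conflicts with the unit clause (u1).
Backtrack on u4: now try u4 = 0.
From the singleton clause (~u0), u0 = 0.
From the singleton clause (~u3), u3 = 0.
That conflicts with the unit clause (u3).
Both values of u4 lead to a conflict.
Both values of u2 lead to a conflict.
No assignment satisfies every clause.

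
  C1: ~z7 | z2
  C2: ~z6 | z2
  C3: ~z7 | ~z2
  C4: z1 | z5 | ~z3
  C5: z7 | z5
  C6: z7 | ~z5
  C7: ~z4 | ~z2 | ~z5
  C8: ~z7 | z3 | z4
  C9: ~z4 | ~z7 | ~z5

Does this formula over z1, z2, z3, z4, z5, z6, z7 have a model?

No

Try z7 = 0.
(z5) alone gives z5 = 1.
That conflicts with the unit clause (~z5).
That branch fails; take z7 = 1 instead.
(z2) alone gives z2 = 1.
That conflicts with the unit clause (~z2).
Both values of z7 lead to a conflict.
No assignment satisfies every clause.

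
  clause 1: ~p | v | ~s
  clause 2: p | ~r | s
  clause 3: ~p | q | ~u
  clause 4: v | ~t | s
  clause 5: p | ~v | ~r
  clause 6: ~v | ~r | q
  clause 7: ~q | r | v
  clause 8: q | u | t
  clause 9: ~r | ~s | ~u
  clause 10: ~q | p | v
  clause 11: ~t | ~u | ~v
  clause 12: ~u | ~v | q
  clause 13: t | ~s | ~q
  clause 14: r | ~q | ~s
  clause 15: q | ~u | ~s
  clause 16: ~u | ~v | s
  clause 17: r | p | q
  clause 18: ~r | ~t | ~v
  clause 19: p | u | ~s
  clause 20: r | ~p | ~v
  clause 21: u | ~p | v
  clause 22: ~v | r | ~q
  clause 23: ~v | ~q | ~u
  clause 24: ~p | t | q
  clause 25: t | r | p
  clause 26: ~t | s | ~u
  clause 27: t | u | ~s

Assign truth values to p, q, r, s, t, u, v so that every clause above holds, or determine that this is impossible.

Branch on p: set p = 1.
Branch on v: set v = 0.
From the singleton clause (~s), s = 0.
From the singleton clause (~t), t = 0.
From the singleton clause (u), u = 1.
From the singleton clause (q), q = 1.
From the singleton clause (r), r = 1.
Every clause now holds.

p ↦ 1, q ↦ 1, r ↦ 1, s ↦ 0, t ↦ 0, u ↦ 1, v ↦ 0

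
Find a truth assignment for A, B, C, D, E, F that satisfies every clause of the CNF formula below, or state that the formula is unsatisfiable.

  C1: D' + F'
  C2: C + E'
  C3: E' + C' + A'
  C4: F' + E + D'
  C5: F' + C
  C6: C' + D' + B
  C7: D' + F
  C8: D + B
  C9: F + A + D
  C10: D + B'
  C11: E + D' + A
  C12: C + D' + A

Try D = 0.
The clause (B) is unit, so B = 1.
Now (B') is unsatisfied and unit — conflict.
Undo D and try D = 1.
The clause (F') is unit, so F = 0.
Now (F) is unsatisfied and unit — conflict.
Both values of D lead to a conflict.

UNSATISFIABLE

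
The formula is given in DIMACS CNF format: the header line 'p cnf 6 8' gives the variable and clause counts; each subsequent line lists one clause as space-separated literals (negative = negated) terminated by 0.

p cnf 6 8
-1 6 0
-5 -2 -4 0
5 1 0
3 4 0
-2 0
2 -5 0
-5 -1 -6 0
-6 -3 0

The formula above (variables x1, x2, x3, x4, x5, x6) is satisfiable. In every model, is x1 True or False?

True

Suppose x1 = False.
The clause (x5) is unit, so x5 = True.
The clause (¬x2) is unit, so x2 = False.
Now (x2) is unsatisfied and unit — conflict.
So every satisfying assignment has x1 = True.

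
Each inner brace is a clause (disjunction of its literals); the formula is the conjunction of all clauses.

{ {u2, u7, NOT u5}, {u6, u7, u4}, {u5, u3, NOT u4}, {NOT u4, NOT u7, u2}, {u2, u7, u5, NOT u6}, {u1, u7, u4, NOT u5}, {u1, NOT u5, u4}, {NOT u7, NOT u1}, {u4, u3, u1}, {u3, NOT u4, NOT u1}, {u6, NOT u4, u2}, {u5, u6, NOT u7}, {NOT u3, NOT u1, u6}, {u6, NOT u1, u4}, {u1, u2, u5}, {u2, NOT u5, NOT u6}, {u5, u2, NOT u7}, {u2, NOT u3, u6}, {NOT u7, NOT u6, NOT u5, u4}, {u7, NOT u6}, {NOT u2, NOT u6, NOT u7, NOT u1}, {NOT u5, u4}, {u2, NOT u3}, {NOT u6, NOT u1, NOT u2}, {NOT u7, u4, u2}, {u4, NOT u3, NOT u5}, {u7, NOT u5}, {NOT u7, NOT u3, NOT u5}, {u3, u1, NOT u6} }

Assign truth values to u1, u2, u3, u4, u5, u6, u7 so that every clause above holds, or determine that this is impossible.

u1 ↦ false, u2 ↦ true, u3 ↦ true, u4 ↦ true, u5 ↦ false, u6 ↦ false, u7 ↦ false

Suppose u7 = false.
(NOT u6) alone gives u6 = false.
(u4) alone gives u4 = true.
(u2) alone gives u2 = true.
(NOT u5) alone gives u5 = false.
(u3) alone gives u3 = true.
(NOT u1) alone gives u1 = false.
This assignment satisfies each clause.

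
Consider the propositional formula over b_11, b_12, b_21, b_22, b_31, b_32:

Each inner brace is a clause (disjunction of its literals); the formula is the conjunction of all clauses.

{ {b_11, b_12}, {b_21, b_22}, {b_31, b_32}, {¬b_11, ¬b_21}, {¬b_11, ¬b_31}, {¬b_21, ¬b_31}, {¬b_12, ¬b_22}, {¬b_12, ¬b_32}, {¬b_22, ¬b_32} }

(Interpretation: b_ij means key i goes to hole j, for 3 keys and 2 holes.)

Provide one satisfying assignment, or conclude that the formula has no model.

UNSATISFIABLE

Branch on b_11: set b_11 = True.
Unit clause (¬b_21) forces b_21 = False.
Unit clause (b_22) forces b_22 = True.
Unit clause (¬b_31) forces b_31 = False.
Unit clause (b_32) forces b_32 = True.
That conflicts with the unit clause (¬b_32).
That branch fails; take b_11 = False instead.
Unit clause (b_12) forces b_12 = True.
Unit clause (¬b_22) forces b_22 = False.
Unit clause (b_21) forces b_21 = True.
Unit clause (¬b_31) forces b_31 = False.
Unit clause (b_32) forces b_32 = True.
That conflicts with the unit clause (¬b_32).
Neither b_11 = True nor b_11 = False works.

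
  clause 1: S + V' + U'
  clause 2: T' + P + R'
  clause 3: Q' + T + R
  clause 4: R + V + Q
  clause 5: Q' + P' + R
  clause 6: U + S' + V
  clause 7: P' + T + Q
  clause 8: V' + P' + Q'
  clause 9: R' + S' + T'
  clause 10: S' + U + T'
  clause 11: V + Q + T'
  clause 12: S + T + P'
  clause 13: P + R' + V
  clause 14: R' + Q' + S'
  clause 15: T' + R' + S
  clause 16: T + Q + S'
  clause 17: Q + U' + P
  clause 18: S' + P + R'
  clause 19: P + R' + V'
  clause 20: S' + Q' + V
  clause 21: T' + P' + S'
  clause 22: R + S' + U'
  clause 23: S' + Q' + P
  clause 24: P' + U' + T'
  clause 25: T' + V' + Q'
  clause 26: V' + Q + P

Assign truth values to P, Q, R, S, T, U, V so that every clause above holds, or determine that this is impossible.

Case S = 0:
Case V = 0:
Case R = 0:
The clause (Q) is unit, so Q = 1.
The clause (T) is unit, so T = 1.
The clause (P') is unit, so P = 0.
All clauses hold; U can take either value.

P ↦ 0, Q ↦ 1, R ↦ 0, S ↦ 0, T ↦ 1, U ↦ 1, V ↦ 0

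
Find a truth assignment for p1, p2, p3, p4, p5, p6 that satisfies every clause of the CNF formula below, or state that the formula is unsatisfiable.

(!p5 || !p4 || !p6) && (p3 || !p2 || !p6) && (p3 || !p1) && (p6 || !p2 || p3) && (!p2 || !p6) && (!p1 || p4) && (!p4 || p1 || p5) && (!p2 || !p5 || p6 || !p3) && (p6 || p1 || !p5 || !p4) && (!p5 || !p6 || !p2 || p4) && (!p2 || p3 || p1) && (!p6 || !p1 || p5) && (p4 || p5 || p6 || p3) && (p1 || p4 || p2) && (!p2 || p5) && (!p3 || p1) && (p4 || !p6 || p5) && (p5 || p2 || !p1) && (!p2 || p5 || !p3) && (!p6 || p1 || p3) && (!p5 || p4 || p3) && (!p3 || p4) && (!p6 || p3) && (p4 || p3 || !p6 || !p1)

p1: true, p2: false, p3: true, p4: true, p5: true, p6: false

Case p3 = true:
(p1) alone gives p1 = true.
(p4) alone gives p4 = true.
Case p5 = true:
(!p6) alone gives p6 = false.
(!p2) alone gives p2 = false.
All clauses are satisfied.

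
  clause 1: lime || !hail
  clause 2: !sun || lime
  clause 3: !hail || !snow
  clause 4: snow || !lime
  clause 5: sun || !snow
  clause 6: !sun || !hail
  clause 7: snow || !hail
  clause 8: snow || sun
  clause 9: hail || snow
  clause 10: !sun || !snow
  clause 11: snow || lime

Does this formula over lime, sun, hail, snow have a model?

No

Branch on lime: set lime = true.
The clause (snow) is unit, so snow = true.
The clause (!hail) is unit, so hail = false.
The clause (sun) is unit, so sun = true.
But (!sun) is also a unit clause — contradiction.
So lime must be the other value — set lime = false.
The clause (!hail) is unit, so hail = false.
The clause (!sun) is unit, so sun = false.
The clause (!snow) is unit, so snow = false.
But (snow) is also a unit clause — contradiction.
Neither lime = true nor lime = false works.
No assignment satisfies every clause.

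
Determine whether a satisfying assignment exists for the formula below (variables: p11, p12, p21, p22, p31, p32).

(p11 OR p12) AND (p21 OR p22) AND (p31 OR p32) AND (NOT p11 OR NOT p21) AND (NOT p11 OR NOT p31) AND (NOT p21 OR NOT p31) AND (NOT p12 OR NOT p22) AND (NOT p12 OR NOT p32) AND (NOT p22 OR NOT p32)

Suppose p11 = true.
From the singleton clause (NOT p21), p21 = false.
From the singleton clause (p22), p22 = true.
From the singleton clause (NOT p31), p31 = false.
From the singleton clause (p32), p32 = true.
But (NOT p32) is also a unit clause — contradiction.
So p11 must be the other value — set p11 = false.
From the singleton clause (p12), p12 = true.
From the singleton clause (NOT p22), p22 = false.
From the singleton clause (p21), p21 = true.
From the singleton clause (NOT p31), p31 = false.
From the singleton clause (p32), p32 = true.
But (NOT p32) is also a unit clause — contradiction.
Neither p11 = true nor p11 = false works.
No assignment satisfies every clause.

Unsatisfiable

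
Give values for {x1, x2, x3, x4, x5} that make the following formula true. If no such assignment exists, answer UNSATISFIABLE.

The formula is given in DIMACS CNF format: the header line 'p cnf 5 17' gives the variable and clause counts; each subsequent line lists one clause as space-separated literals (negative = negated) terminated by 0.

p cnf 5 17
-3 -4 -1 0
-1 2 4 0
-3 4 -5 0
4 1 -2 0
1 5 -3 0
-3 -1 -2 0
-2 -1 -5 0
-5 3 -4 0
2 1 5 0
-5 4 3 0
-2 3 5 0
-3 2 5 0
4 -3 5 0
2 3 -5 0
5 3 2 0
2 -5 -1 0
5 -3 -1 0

Branch on x3: set x3 = True.
Branch on x4: set x4 = True.
From the singleton clause (¬x1), x1 = False.
From the singleton clause (x5), x5 = True.
Every clause is now satisfied; x2 is unconstrained.

x1: False; x2: False; x3: True; x4: True; x5: True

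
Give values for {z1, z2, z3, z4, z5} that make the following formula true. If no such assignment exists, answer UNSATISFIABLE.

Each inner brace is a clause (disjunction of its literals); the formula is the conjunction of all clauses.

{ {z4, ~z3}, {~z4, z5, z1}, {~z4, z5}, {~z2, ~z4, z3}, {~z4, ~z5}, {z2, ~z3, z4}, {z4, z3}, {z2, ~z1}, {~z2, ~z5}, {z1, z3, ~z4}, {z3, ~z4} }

UNSATISFIABLE

Branch on z4: set z4 = 1.
Unit clause (z5) forces z5 = 1.
That conflicts with the unit clause (~z5).
Backtrack on z4: now try z4 = 0.
Unit clause (~z3) forces z3 = 0.
That conflicts with the unit clause (z3).
Both values of z4 lead to a conflict.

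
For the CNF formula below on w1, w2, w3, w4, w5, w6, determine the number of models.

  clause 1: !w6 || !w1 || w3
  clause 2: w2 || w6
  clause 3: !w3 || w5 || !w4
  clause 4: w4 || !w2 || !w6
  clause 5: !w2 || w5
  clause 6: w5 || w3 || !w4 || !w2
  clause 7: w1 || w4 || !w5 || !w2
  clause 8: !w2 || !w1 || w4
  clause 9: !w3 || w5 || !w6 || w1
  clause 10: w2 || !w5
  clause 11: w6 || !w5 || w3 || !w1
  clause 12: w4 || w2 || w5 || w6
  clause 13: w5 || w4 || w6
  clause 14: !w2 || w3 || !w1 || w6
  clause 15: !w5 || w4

9

There are 2^6 = 64 truth assignments over (w1, w2, w3, w4, w5, w6).
Split on w6. With w6 = true, the clauses containing w6 are satisfied and !w6 drops from the rest; 6 of the 2^5 = 32 assignments to the other variables satisfy what remains.
With w6 = false, by the same count on the reduced clause set, 3 assignments work.
Total: 6 + 3 = 9.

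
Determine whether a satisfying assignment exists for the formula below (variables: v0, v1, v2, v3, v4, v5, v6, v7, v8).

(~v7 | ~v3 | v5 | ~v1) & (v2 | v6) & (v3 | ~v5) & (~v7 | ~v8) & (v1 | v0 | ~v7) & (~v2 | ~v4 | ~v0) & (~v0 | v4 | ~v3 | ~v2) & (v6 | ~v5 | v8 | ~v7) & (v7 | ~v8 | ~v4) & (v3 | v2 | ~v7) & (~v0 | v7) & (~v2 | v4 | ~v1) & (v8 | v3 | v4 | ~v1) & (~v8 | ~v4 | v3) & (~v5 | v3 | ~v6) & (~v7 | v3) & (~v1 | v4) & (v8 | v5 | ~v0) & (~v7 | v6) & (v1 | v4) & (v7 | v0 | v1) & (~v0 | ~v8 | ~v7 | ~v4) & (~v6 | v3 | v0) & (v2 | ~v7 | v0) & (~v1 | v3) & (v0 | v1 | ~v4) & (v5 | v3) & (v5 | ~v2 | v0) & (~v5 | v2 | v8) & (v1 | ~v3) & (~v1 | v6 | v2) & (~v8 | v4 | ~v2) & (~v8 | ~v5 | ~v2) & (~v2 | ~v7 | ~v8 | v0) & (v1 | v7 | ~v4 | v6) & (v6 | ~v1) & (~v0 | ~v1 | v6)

Branch on v2: set v2 = 0.
(v6) alone gives v6 = 1.
Branch on v3: set v3 = 1.
(v1) alone gives v1 = 1.
(v4) alone gives v4 = 1.
Branch on v7: set v7 = 0.
(~v8) alone gives v8 = 0.
(~v0) alone gives v0 = 0.
(~v5) alone gives v5 = 0.
All clauses are satisfied.
A satisfying assignment: v0: 0, v1: 1, v2: 0, v3: 1, v4: 1, v5: 0, v6: 1, v7: 0, v8: 0.

Satisfiable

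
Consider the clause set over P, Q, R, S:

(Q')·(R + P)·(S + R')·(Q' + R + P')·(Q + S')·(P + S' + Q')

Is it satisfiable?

Yes, satisfiable

Unit clause (Q') forces Q = 0.
Unit clause (S') forces S = 0.
Unit clause (R') forces R = 0.
Unit clause (P) forces P = 1.
This assignment satisfies each clause.
A satisfying assignment: P=1,  Q=0,  R=0,  S=0.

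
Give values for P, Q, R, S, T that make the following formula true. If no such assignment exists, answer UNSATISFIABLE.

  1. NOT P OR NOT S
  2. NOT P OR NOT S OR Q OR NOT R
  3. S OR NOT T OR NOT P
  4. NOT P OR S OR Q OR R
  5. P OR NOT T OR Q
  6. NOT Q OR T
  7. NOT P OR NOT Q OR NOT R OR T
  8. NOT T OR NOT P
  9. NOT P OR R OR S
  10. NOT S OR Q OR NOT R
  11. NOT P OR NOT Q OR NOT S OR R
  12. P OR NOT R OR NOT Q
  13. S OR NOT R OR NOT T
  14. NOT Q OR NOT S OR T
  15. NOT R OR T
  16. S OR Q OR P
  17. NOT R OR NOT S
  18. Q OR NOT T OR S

P: false,  Q: true,  R: false,  S: true,  T: true

Suppose P = false.
Suppose T = true.
From the singleton clause (Q), Q = true.
From the singleton clause (NOT R), R = false.
Every clause is now satisfied; S is unconstrained.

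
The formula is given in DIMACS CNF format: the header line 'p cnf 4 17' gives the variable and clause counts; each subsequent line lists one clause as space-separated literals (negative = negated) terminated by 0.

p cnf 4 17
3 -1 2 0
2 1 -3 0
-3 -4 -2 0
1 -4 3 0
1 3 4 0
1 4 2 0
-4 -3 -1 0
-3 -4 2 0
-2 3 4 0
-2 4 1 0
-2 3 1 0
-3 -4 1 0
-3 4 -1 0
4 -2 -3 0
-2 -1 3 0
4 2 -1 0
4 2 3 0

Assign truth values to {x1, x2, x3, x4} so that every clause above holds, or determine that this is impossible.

Case x3 = True:
Case x2 = True:
The clause (¬x4) is unit, so x4 = False.
But (x4) is also a unit clause — contradiction.
So x2 must be the other value — set x2 = False.
The clause (x1) is unit, so x1 = True.
The clause (¬x4) is unit, so x4 = False.
But (x4) is also a unit clause — contradiction.
Either choice for x2 ends in contradiction.
So x3 must be the other value — set x3 = False.
Case x1 = False:
The clause (¬x4) is unit, so x4 = False.
But (x4) is also a unit clause — contradiction.
So x1 must be the other value — set x1 = True.
The clause (x2) is unit, so x2 = True.
But (¬x2) is also a unit clause — contradiction.
Either choice for x1 ends in contradiction.
Either choice for x3 ends in contradiction.

UNSATISFIABLE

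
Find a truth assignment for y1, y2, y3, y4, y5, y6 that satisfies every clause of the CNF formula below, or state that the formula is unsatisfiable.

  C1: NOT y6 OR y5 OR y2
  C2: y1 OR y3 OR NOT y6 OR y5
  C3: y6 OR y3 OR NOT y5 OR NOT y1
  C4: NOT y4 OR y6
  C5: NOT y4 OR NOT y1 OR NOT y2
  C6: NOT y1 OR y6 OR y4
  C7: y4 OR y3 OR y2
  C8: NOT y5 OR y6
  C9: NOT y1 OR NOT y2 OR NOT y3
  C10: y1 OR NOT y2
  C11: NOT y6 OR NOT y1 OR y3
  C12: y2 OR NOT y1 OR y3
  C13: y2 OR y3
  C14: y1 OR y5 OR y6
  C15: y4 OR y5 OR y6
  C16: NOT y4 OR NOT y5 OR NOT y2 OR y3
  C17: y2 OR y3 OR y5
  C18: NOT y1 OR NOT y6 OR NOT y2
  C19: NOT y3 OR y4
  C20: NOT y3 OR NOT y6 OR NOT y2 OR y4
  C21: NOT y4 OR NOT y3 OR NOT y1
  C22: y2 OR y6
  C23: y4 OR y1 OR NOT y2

y1: false; y2: false; y3: true; y4: true; y5: true; y6: true

Branch on y4: set y4 = true.
The clause (y6) is unit, so y6 = true.
Branch on y5: set y5 = true.
Branch on y1: set y1 = false.
The clause (NOT y2) is unit, so y2 = false.
The clause (y3) is unit, so y3 = true.
All clauses are satisfied.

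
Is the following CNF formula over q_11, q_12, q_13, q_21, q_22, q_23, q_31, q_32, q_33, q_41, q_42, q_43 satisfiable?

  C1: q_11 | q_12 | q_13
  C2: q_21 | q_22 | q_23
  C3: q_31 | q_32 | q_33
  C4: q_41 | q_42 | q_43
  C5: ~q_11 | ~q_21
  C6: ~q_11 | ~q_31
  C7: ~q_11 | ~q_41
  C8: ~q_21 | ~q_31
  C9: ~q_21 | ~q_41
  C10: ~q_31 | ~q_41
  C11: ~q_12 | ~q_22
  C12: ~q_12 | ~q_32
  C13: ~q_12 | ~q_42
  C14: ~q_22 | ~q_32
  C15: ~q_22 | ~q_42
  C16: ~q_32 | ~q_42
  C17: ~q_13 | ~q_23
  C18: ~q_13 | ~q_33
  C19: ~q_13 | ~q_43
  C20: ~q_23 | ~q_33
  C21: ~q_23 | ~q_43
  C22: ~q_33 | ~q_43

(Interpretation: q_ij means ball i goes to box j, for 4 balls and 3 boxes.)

Try q_11 = 0.
Try q_12 = 1.
From the singleton clause (~q_22), q_22 = 0.
From the singleton clause (~q_32), q_32 = 0.
From the singleton clause (~q_42), q_42 = 0.
Try q_21 = 1.
From the singleton clause (~q_31), q_31 = 0.
From the singleton clause (q_33), q_33 = 1.
From the singleton clause (~q_41), q_41 = 0.
From the singleton clause (q_43), q_43 = 1.
Now (~q_43) is unsatisfied and unit — conflict.
Backtrack on q_21: now try q_21 = 0.
From the singleton clause (q_23), q_23 = 1.
From the singleton clause (~q_13), q_13 = 0.
From the singleton clause (~q_33), q_33 = 0.
From the singleton clause (q_31), q_31 = 1.
From the singleton clause (~q_41), q_41 = 0.
From the singleton clause (q_43), q_43 = 1.
Now (~q_43) is unsatisfied and unit — conflict.
Neither q_21 = 1 nor q_21 = 0 works.
Backtrack on q_12: now try q_12 = 0.
From the singleton clause (q_13), q_13 = 1.
From the singleton clause (~q_23), q_23 = 0.
From the singleton clause (~q_33), q_33 = 0.
From the singleton clause (~q_43), q_43 = 0.
Try q_21 = 1.
From the singleton clause (~q_31), q_31 = 0.
From the singleton clause (q_32), q_32 = 1.
From the singleton clause (~q_41), q_41 = 0.
From the singleton clause (q_42), q_42 = 1.
Now (~q_42) is unsatisfied and unit — conflict.
Backtrack on q_21: now try q_21 = 0.
From the singleton clause (q_22), q_22 = 1.
From the singleton clause (~q_32), q_32 = 0.
From the singleton clause (q_31), q_31 = 1.
From the singleton clause (~q_41), q_41 = 0.
From the singleton clause (q_42), q_42 = 1.
Now (~q_42) is unsatisfied and unit — conflict.
Neither q_21 = 1 nor q_21 = 0 works.
Neither q_12 = 1 nor q_12 = 0 works.
Backtrack on q_11: now try q_11 = 1.
From the singleton clause (~q_21), q_21 = 0.
From the singleton clause (~q_31), q_31 = 0.
From the singleton clause (~q_41), q_41 = 0.
Try q_22 = 1.
From the singleton clause (~q_12), q_12 = 0.
From the singleton clause (~q_32), q_32 = 0.
From the singleton clause (q_33), q_33 = 1.
From the singleton clause (~q_42), q_42 = 0.
From the singleton clause (q_43), q_43 = 1.
Now (~q_43) is unsatisfied and unit — conflict.
Backtrack on q_22: now try q_22 = 0.
From the singleton clause (q_23), q_23 = 1.
From the singleton clause (~q_13), q_13 = 0.
From the singleton clause (~q_33), q_33 = 0.
From the singleton clause (q_32), q_32 = 1.
From the singleton clause (~q_12), q_12 = 0.
From the singleton clause (~q_42), q_42 = 0.
From the singleton clause (q_43), q_43 = 1.
Now (~q_43) is unsatisfied and unit — conflict.
Neither q_22 = 1 nor q_22 = 0 works.
Neither q_11 = 1 nor q_11 = 0 works.
No assignment satisfies every clause.

No, unsatisfiable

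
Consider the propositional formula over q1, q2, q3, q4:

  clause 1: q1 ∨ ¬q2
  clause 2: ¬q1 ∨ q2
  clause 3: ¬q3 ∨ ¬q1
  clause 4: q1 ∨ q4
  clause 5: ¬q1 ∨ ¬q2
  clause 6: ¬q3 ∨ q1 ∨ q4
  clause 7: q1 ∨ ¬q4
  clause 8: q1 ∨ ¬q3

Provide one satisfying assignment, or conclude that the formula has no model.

UNSATISFIABLE

Try q1 = True.
The clause (q2) is unit, so q2 = True.
Now (¬q2) is unsatisfied and unit — conflict.
So q1 must be the other value — set q1 = False.
The clause (¬q2) is unit, so q2 = False.
The clause (q4) is unit, so q4 = True.
Now (¬q4) is unsatisfied and unit — conflict.
Both values of q1 lead to a conflict.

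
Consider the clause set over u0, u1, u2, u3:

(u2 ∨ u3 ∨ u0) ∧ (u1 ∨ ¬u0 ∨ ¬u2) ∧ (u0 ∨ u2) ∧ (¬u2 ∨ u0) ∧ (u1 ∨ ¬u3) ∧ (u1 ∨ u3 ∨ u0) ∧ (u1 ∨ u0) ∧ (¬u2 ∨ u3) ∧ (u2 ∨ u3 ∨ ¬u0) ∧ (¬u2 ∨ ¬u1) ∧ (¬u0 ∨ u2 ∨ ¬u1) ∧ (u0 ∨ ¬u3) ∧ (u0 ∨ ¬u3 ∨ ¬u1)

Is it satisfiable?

Case u0 = True:
Case u1 = True:
The clause (¬u2) is unit, so u2 = False.
That conflicts with the unit clause (u2).
Undo u1 and try u1 = False.
The clause (¬u2) is unit, so u2 = False.
The clause (¬u3) is unit, so u3 = False.
That conflicts with the unit clause (u3).
Neither u1 = True nor u1 = False works.
Undo u0 and try u0 = False.
The clause (u2) is unit, so u2 = True.
That conflicts with the unit clause (¬u2).
Neither u0 = True nor u0 = False works.
No assignment satisfies every clause.

No, unsatisfiable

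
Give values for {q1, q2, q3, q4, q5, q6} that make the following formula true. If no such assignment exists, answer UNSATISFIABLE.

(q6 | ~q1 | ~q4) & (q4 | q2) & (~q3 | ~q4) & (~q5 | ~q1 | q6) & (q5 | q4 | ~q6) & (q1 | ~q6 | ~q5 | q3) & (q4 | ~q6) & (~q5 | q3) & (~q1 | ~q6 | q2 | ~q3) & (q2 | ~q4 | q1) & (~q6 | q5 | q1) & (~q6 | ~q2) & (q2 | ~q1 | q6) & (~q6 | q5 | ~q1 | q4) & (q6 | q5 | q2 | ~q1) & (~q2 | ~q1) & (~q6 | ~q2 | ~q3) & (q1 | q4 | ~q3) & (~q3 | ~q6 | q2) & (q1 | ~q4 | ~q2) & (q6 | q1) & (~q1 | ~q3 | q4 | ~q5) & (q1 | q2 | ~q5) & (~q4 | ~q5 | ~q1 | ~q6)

q1: 1, q2: 0, q3: 0, q4: 1, q5: 0, q6: 1

Try q4 = 1.
Unit clause (~q3) forces q3 = 0.
Unit clause (~q5) forces q5 = 0.
Try q6 = 1.
Unit clause (q1) forces q1 = 1.
Unit clause (~q2) forces q2 = 0.
Every clause now holds.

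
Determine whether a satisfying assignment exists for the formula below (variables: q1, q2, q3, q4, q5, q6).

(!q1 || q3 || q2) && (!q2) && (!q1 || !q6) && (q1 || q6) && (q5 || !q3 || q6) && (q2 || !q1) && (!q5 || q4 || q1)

Satisfiable

Unit clause (!q2) forces q2 = false.
Unit clause (!q1) forces q1 = false.
Unit clause (q6) forces q6 = true.
Case q5 = false:
Every clause is now satisfied; q3, q4 are unconstrained.
A satisfying assignment: q1 ↦ false,  q2 ↦ false,  q3 ↦ false,  q4 ↦ true,  q5 ↦ false,  q6 ↦ true.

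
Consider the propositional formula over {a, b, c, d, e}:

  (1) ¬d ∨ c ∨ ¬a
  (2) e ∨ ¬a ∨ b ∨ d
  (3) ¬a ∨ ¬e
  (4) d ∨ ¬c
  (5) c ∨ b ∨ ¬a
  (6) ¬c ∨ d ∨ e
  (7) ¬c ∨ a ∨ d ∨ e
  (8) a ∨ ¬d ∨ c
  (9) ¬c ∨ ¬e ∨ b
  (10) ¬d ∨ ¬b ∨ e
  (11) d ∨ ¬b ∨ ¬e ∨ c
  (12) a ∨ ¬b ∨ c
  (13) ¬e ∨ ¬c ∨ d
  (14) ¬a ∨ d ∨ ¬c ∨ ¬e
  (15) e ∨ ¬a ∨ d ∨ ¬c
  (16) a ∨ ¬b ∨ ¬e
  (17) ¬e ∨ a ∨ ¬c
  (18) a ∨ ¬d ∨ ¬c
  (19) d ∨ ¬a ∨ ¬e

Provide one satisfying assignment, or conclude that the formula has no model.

a ↦ False,  b ↦ False,  c ↦ False,  d ↦ False,  e ↦ False

Case a = False:
Case d = False:
(¬c) alone gives c = False.
(¬b) alone gives b = False.
All clauses hold; e can take either value.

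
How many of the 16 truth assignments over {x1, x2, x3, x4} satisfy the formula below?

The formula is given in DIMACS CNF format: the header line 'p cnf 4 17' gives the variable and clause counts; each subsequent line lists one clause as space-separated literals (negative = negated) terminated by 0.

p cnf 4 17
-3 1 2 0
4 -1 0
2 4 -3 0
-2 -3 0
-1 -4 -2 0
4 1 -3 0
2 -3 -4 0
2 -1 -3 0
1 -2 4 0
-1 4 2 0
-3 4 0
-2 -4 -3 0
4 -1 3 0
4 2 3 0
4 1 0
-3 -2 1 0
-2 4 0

3

There are 2^4 = 16 truth assignments over (x1, x2, x3, x4).
Check each against the 17 clauses (columns in the order x1, x2, x3, x4):
  F F F F  ✗ fails (x4 ∨ x2 ∨ x3)
  F F F T  ✓ satisfies all
  F F T F  ✗ fails (¬x3 ∨ x1 ∨ x2)
  F F T T  ✗ fails (¬x3 ∨ x1 ∨ x2)
  F T F F  ✗ fails (x1 ∨ ¬x2 ∨ x4)
  F T F T  ✓ satisfies all
  F T T F  ✗ fails (¬x2 ∨ ¬x3)
  F T T T  ✗ fails (¬x2 ∨ ¬x3)
  T F F F  ✗ fails (x4 ∨ ¬x1)
  T F F T  ✓ satisfies all
  T F T F  ✗ fails (x4 ∨ ¬x1)
  T F T T  ✗ fails (x2 ∨ ¬x3 ∨ ¬x4)
  T T F F  ✗ fails (x4 ∨ ¬x1)
  T T F T  ✗ fails (¬x1 ∨ ¬x4 ∨ ¬x2)
  T T T F  ✗ fails (x4 ∨ ¬x1)
  T T T T  ✗ fails (¬x2 ∨ ¬x3)
3 of the 16 rows are models.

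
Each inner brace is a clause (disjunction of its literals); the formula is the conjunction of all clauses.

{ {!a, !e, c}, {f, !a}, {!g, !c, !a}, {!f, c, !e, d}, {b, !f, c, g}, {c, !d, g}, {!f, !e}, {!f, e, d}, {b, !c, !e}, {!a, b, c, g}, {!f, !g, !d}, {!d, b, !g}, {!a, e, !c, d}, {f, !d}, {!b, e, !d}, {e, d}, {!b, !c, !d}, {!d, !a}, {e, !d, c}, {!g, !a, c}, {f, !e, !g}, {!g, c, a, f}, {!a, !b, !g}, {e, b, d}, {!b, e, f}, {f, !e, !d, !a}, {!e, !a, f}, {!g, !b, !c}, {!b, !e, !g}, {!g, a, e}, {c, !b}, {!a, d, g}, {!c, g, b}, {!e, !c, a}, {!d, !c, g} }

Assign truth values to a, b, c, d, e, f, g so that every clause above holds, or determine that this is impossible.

Case f = false:
Unit clause (!a) forces a = false.
Unit clause (!d) forces d = false.
Unit clause (e) forces e = true.
Unit clause (!g) forces g = false.
Unit clause (!c) forces c = false.
Unit clause (!b) forces b = false.
Every clause now holds.

a ↦ false; b ↦ false; c ↦ false; d ↦ false; e ↦ true; f ↦ false; g ↦ false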